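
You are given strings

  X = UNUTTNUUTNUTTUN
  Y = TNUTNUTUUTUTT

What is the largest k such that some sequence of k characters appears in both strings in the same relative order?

Taking U [1,3] → N [2,5] → U [3,6] → T [5,7] → U [7,8] → U [8,9] → T [9,10] → U [11,11] → T [12,12] → T [13,13] gives a common subsequence of length 10, and the DP table's final entry dp[15][13] is also 10, so no common subsequence is longer.

10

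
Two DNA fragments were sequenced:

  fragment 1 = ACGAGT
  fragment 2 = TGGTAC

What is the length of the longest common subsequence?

3

Let dp[i][j] be the LCS length of the first i bases of fragment 1 and the first j bases of fragment 2. dp[i][j] = dp[i-1][j-1]+1 when the i-th and j-th bases match, else max(dp[i-1][j], dp[i][j-1]).
    ·  T  G  G  T  A  C
 ·  0  0  0  0  0  0  0
 A  0  0  0  0  0  1  1
 C  0  0  0  0  0  1  2
 G  0  0  1  1  1  1  2
 A  0  0  1  1  1  2  2
 G  0  0  1  2  2  2  2
 T  0  1  1  2  3  3  3
dp[6][6] = 3. One LCS (by backtracking along matches): GGT.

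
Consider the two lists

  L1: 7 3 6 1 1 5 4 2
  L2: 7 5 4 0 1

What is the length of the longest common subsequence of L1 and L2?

3

Let dp[i][j] be the LCS length of the first i values of L1 and the first j values of L2. dp[i][j] = dp[i-1][j-1]+1 when the i-th and j-th values match, else max(dp[i-1][j], dp[i][j-1]).
    ·  7  5  4  0  1
 ·  0  0  0  0  0  0
 7  0  1  1  1  1  1
 3  0  1  1  1  1  1
 6  0  1  1  1  1  1
 1  0  1  1  1  1  2
 1  0  1  1  1  1  2
 5  0  1  2  2  2  2
 4  0  1  2  3  3  3
 2  0  1  2  3  3  3
dp[8][5] = 3. One LCS (by backtracking along matches): 7, 5, 4.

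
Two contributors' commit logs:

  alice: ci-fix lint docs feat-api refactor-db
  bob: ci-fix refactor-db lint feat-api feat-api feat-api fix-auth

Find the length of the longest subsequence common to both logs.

One common subsequence of length 3: ci-fix (alice #1, bob #1), then lint (alice #2, bob #3), then feat-api (alice #4, bob #6), and the DP table's final entry dp[5][7] is also 3, so no common subsequence is longer.

3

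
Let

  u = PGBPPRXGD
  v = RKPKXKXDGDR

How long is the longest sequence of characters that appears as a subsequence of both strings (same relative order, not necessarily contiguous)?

4

Let dp[i][j] be the LCS length of the first i characters of u and the first j characters of v. dp[i][j] = dp[i-1][j-1]+1 when the i-th and j-th characters match, else max(dp[i-1][j], dp[i][j-1]).
    ·  R  K  P  K  X  K  X  D  G  D  R
 ·  0  0  0  0  0  0  0  0  0  0  0  0
 P  0  0  0  1  1  1  1  1  1  1  1  1
 G  0  0  0  1  1  1  1  1  1  2  2  2
 B  0  0  0  1  1  1  1  1  1  2  2  2
 P  0  0  0  1  1  1  1  1  1  2  2  2
 P  0  0  0  1  1  1  1  1  1  2  2  2
 R  0  1  1  1  1  1  1  1  1  2  2  3
 X  0  1  1  1  1  2  2  2  2  2  2  3
 G  0  1  1  1  1  2  2  2  2  3  3  3
 D  0  1  1  1  1  2  2  2  3  3  4  4
dp[9][11] = 4. One LCS (by backtracking along matches): PXGD.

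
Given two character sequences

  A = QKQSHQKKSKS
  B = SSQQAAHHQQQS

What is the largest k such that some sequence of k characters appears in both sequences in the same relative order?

One common subsequence of length 5: Q (A #1, B #3) → Q (A #3, B #4) → H (A #5, B #8) → Q (A #6, B #11) → S (A #11, B #12). The LCS DP gives dp[11][12] = 5, so this is optimal.

5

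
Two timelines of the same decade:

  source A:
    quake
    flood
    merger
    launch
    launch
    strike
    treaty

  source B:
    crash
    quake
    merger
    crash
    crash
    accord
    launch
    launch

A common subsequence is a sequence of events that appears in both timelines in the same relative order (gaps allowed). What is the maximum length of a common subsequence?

4

Pick quake at source A[1]=source B[2], then merger at source A[3]=source B[3], then launch at source A[4]=source B[7], then launch at source A[5]=source B[8]; all 4 events appear in both, in order. Since dp[7][8] = 4, nothing longer is possible.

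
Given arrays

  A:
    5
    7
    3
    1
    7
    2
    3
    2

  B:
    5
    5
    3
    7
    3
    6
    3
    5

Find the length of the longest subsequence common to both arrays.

4

Let dp[i][j] be the LCS length of the first i values of A and the first j values of B. dp[i][j] = dp[i-1][j-1]+1 when the i-th and j-th values match, else max(dp[i-1][j], dp[i][j-1]).
    ·  5  5  3  7  3  6  3  5
 ·  0  0  0  0  0  0  0  0  0
 5  0  1  1  1  1  1  1  1  1
 7  0  1  1  1  2  2  2  2  2
 3  0  1  1  2  2  3  3  3  3
 1  0  1  1  2  2  3  3  3  3
 7  0  1  1  2  3  3  3  3  3
 2  0  1  1  2  3  3  3  3  3
 3  0  1  1  2  3  4  4  4  4
 2  0  1  1  2  3  4  4  4  4
dp[8][8] = 4. One LCS (by backtracking along matches): 5, 7, 3, 3.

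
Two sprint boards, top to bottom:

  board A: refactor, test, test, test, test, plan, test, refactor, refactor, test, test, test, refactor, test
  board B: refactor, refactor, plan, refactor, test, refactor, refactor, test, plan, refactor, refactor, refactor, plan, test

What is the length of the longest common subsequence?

One common subsequence of length 8: refactor [1,4], test [2,5], test [5,8], plan [6,9], refactor [8,10], refactor [9,11], refactor [13,12], test [14,14]. The LCS DP gives dp[14][14] = 8, so this is optimal.

8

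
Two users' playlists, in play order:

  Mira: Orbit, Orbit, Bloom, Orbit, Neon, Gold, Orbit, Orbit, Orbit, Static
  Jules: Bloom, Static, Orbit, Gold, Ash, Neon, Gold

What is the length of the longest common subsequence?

Pick Bloom [3,1]; then Orbit [4,3]; then Neon [5,6]; then Gold [6,7]; all 4 songs appear in both, in order. Since dp[10][7] = 4, nothing longer is possible.

4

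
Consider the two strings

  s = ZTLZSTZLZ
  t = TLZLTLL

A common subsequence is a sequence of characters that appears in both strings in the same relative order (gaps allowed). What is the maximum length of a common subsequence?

Pick T (s #2, t #1), L (s #3, t #2), Z (s #4, t #3), T (s #6, t #5), L (s #8, t #7); all 5 characters appear in both, in order. The LCS DP gives dp[9][7] = 5, so this is optimal.

5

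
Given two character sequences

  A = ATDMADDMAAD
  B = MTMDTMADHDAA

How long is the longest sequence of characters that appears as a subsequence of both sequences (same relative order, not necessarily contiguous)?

Let dp[i][j] be the LCS length of the first i characters of A and the first j characters of B. dp[i][j] = dp[i-1][j-1]+1 when the i-th and j-th characters match, else max(dp[i-1][j], dp[i][j-1]).
    ·  M  T  M  D  T  M  A  D  H  D  A  A
 ·  0  0  0  0  0  0  0  0  0  0  0  0  0
 A  0  0  0  0  0  0  0  1  1  1  1  1  1
 T  0  0  1  1  1  1  1  1  1  1  1  1  1
 D  0  0  1  1  2  2  2  2  2  2  2  2  2
 M  0  1  1  2  2  2  3  3  3  3  3  3  3
 A  0  1  1  2  2  2  3  4  4  4  4  4  4
 D  0  1  1  2  3  3  3  4  5  5  5  5  5
 D  0  1  1  2  3  3  3  4  5  5  6  6  6
 M  0  1  1  2  3  3  4  4  5  5  6  6  6
 A  0  1  1  2  3  3  4  5  5  5  6  7  7
 A  0  1  1  2  3  3  4  5  5  5  6  7  8
 D  0  1  1  2  3  3  4  5  6  6  6  7  8
dp[11][12] = 8. One LCS (by backtracking along matches): TDMADDAA.

8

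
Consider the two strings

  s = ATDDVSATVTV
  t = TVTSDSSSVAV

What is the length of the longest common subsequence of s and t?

One common subsequence of length 5: T at s[2]=t[3] → D at s[3]=t[5] → V at s[5]=t[9] → A at s[7]=t[10] → V at s[11]=t[11]. The LCS DP gives dp[11][11] = 5, so this is optimal.

5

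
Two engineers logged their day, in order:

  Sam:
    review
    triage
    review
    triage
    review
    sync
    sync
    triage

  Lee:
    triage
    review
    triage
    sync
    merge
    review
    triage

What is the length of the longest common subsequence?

Pick triage (Sam #2, Lee #1); then review (Sam #3, Lee #2); then triage (Sam #4, Lee #3); then review (Sam #5, Lee #6); then triage (Sam #8, Lee #7); all 5 tasks appear in both, in order. dp[8][7] = 5 confirms this is the maximum.

5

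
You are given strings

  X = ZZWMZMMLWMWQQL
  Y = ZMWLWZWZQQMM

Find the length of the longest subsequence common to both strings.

Match Z [1,1]; then W [3,3]; then L [8,4]; then W [9,5]; then W [11,7]; then Q [12,9]; then Q [13,10] — 7 characters in the same relative order in both. Since dp[14][12] = 7, nothing longer is possible.

7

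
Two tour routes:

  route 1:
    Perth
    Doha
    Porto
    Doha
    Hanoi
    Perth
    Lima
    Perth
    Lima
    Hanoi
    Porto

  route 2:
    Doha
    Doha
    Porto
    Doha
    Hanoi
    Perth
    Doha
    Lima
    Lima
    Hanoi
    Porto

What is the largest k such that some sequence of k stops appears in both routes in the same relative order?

9

Taking Doha [2,2], Porto [3,3], Doha [4,4], Hanoi [5,5], Perth [6,6], Lima [7,8], Lima [9,9], Hanoi [10,10], Porto [11,11] gives a common subsequence of length 9. dp[11][11] = 9 confirms this is the maximum.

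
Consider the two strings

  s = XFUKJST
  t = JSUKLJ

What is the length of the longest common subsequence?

3

One common subsequence of length 3: U [3,3], K [4,4], J [5,6], and the DP table's final entry dp[7][6] is also 3, so no common subsequence is longer.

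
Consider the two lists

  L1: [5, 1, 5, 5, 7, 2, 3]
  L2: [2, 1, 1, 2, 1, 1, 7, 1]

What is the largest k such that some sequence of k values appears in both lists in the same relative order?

One common subsequence of length 2: 1 [2,6], then 7 [5,7], and the DP table's final entry dp[7][8] is also 2, so no common subsequence is longer.

2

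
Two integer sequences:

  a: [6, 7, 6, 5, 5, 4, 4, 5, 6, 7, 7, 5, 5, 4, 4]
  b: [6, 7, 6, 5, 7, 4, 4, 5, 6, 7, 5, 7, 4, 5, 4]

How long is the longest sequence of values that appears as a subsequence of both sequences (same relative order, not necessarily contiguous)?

One common subsequence of length 12: 6 (a #1, b #1) → 7 (a #2, b #2) → 6 (a #3, b #3) → 5 (a #4, b #4) → 4 (a #6, b #6) → 4 (a #7, b #7) → 5 (a #8, b #8) → 6 (a #9, b #9) → 7 (a #10, b #10) → 7 (a #11, b #12) → 5 (a #13, b #14) → 4 (a #15, b #15). Since dp[15][15] = 12, nothing longer is possible.

12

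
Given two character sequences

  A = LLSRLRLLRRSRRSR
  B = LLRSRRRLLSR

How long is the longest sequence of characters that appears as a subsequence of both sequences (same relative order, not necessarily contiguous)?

9

Match L [1,1] → L [2,2] → S [3,4] → R [4,6] → R [6,7] → L [7,8] → L [8,9] → S [14,10] → R [15,11] — 9 characters in the same relative order in both. The LCS DP gives dp[15][11] = 9, so this is optimal.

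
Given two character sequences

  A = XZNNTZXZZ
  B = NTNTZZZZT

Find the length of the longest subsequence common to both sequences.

6

Pick N at A[3]=B[1], then N at A[4]=B[3], then T at A[5]=B[4], then Z at A[6]=B[6], then Z at A[8]=B[7], then Z at A[9]=B[8]; all 6 characters appear in both, in order, and the DP table's final entry dp[9][9] is also 6, so no common subsequence is longer.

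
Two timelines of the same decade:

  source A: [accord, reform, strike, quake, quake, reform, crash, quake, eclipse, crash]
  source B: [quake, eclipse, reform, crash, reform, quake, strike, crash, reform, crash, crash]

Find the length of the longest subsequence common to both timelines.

5

One common subsequence of length 5: reform [2,5]; then strike [3,7]; then reform [6,9]; then crash [7,10]; then crash [10,11], and the DP table's final entry dp[10][11] is also 5, so no common subsequence is longer.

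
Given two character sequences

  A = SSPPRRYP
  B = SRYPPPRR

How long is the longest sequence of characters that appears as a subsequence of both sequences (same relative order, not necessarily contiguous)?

Let dp[i][j] be the LCS length of the first i characters of A and the first j characters of B. dp[i][j] = dp[i-1][j-1]+1 when the i-th and j-th characters match, else max(dp[i-1][j], dp[i][j-1]).
    ·  S  R  Y  P  P  P  R  R
 ·  0  0  0  0  0  0  0  0  0
 S  0  1  1  1  1  1  1  1  1
 S  0  1  1  1  1  1  1  1  1
 P  0  1  1  1  2  2  2  2  2
 P  0  1  1  1  2  3  3  3  3
 R  0  1  2  2  2  3  3  4  4
 R  0  1  2  2  2  3  3  4  5
 Y  0  1  2  3  3  3  3  4  5
 P  0  1  2  3  4  4  4  4  5
dp[8][8] = 5. One LCS (by backtracking along matches): SPPRR.

5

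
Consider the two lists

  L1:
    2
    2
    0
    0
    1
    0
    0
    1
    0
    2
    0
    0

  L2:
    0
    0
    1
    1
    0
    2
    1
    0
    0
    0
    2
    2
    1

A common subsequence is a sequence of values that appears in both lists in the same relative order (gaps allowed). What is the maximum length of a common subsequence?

8

Pick 0 (L1 #3, L2 #1) → 0 (L1 #4, L2 #2) → 1 (L1 #5, L2 #4) → 0 (L1 #6, L2 #5) → 1 (L1 #8, L2 #7) → 0 (L1 #9, L2 #8) → 0 (L1 #11, L2 #9) → 0 (L1 #12, L2 #10); all 8 values appear in both, in order. Since dp[12][13] = 8, nothing longer is possible.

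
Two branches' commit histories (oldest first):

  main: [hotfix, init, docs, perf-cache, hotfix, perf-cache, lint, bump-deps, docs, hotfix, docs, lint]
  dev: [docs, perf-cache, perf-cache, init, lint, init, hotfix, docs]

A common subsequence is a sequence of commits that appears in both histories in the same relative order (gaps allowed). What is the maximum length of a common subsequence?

6

Taking docs [3,1] → perf-cache [4,2] → perf-cache [6,3] → lint [7,5] → hotfix [10,7] → docs [11,8] gives a common subsequence of length 6. Since dp[12][8] = 6, nothing longer is possible.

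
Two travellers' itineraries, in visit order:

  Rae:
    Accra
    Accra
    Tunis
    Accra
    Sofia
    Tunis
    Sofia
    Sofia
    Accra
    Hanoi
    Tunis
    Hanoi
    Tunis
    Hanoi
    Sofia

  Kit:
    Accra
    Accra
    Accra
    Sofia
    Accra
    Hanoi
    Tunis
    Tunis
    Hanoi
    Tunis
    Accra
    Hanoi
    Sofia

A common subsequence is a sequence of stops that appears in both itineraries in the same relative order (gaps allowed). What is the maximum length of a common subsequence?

11

Pick Accra [1,1], Accra [2,2], Accra [4,3], Sofia [8,4], Accra [9,5], Hanoi [10,6], Tunis [11,8], Hanoi [12,9], Tunis [13,10], Hanoi [14,12], Sofia [15,13]; all 11 stops appear in both, in order. Since dp[15][13] = 11, nothing longer is possible.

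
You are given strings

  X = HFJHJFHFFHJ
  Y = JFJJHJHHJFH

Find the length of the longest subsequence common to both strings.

7

Let dp[i][j] be the LCS length of the first i characters of X and the first j characters of Y. dp[i][j] = dp[i-1][j-1]+1 when the i-th and j-th characters match, else max(dp[i-1][j], dp[i][j-1]).
    ·  J  F  J  J  H  J  H  H  J  F  H
 ·  0  0  0  0  0  0  0  0  0  0  0  0
 H  0  0  0  0  0  1  1  1  1  1  1  1
 F  0  0  1  1  1  1  1  1  1  1  2  2
 J  0  1  1  2  2  2  2  2  2  2  2  2
 H  0  1  1  2  2  3  3  3  3  3  3  3
 J  0  1  1  2  3  3  4  4  4  4  4  4
 F  0  1  2  2  3  3  4  4  4  4  5  5
 H  0  1  2  2  3  4  4  5  5  5  5  6
 F  0  1  2  2  3  4  4  5  5  5  6  6
 F  0  1  2  2  3  4  4  5  5  5  6  6
 H  0  1  2  2  3  4  4  5  6  6  6  7
 J  0  1  2  3  3  4  5  5  6  7  7  7
dp[11][11] = 7. One LCS (by backtracking along matches): FJHJHFH.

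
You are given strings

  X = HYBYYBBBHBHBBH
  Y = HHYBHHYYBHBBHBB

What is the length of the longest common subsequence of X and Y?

Pick H (X #1, Y #2), Y (X #2, Y #3), B (X #3, Y #4), Y (X #4, Y #7), Y (X #5, Y #8), B (X #6, Y #9), B (X #8, Y #11), B (X #10, Y #12), H (X #11, Y #13), B (X #12, Y #14), B (X #13, Y #15); all 11 characters appear in both, in order, and the DP table's final entry dp[14][15] is also 11, so no common subsequence is longer.

11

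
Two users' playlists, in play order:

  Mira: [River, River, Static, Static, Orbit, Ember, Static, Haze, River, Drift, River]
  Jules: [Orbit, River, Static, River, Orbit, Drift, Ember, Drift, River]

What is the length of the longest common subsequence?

6

One common subsequence of length 6: River (Mira #1, Jules #2) → River (Mira #2, Jules #4) → Orbit (Mira #5, Jules #5) → Ember (Mira #6, Jules #7) → Drift (Mira #10, Jules #8) → River (Mira #11, Jules #9). The LCS DP gives dp[11][9] = 6, so this is optimal.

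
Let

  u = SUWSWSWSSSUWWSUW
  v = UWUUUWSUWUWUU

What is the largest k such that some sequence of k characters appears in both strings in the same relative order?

One common subsequence of length 8: U (u #2, v #1), W (u #3, v #2), W (u #5, v #6), S (u #6, v #7), W (u #7, v #9), U (u #11, v #10), W (u #12, v #11), U (u #15, v #13), and the DP table's final entry dp[16][13] is also 8, so no common subsequence is longer.

8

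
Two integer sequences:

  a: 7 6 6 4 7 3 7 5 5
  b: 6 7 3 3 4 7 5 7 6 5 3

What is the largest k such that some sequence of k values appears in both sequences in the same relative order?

6

Let dp[i][j] be the LCS length of the first i values of a and the first j values of b. dp[i][j] = dp[i-1][j-1]+1 when the i-th and j-th values match, else max(dp[i-1][j], dp[i][j-1]).
    ·  6  7  3  3  4  7  5  7  6  5  3
 ·  0  0  0  0  0  0  0  0  0  0  0  0
 7  0  0  1  1  1  1  1  1  1  1  1  1
 6  0  1  1  1  1  1  1  1  1  2  2  2
 6  0  1  1  1  1  1  1  1  1  2  2  2
 4  0  1  1  1  1  2  2  2  2  2  2  2
 7  0  1  2  2  2  2  3  3  3  3  3  3
 3  0  1  2  3  3  3  3  3  3  3  3  4
 7  0  1  2  3  3  3  4  4  4  4  4  4
 5  0  1  2  3  3  3  4  5  5  5  5  5
 5  0  1  2  3  3  3  4  5  5  5  6  6
dp[9][11] = 6. One LCS (by backtracking along matches): 6, 7, 3, 7, 5, 5.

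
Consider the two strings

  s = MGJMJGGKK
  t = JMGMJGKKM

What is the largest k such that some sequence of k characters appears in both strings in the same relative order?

7

Let dp[i][j] be the LCS length of the first i characters of s and the first j characters of t. dp[i][j] = dp[i-1][j-1]+1 when the i-th and j-th characters match, else max(dp[i-1][j], dp[i][j-1]).
    ·  J  M  G  M  J  G  K  K  M
 ·  0  0  0  0  0  0  0  0  0  0
 M  0  0  1  1  1  1  1  1  1  1
 G  0  0  1  2  2  2  2  2  2  2
 J  0  1  1  2  2  3  3  3  3  3
 M  0  1  2  2  3  3  3  3  3  4
 J  0  1  2  2  3  4  4  4  4  4
 G  0  1  2  3  3  4  5  5  5  5
 G  0  1  2  3  3  4  5  5  5  5
 K  0  1  2  3  3  4  5  6  6  6
 K  0  1  2  3  3  4  5  6  7  7
dp[9][9] = 7. One LCS (by backtracking along matches): MGMJGKK.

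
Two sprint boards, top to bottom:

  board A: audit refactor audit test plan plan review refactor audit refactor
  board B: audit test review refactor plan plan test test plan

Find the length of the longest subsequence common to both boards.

4

Taking audit at board A[1]=board B[1] → refactor at board A[2]=board B[4] → test at board A[4]=board B[8] → plan at board A[6]=board B[9] gives a common subsequence of length 4, and the DP table's final entry dp[10][9] is also 4, so no common subsequence is longer.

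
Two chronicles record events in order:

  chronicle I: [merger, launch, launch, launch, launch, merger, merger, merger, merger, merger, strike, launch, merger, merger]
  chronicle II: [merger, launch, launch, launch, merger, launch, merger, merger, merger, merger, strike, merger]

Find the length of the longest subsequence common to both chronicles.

Taking merger (chronicle I #1, chronicle II #1), launch (chronicle I #2, chronicle II #2), launch (chronicle I #3, chronicle II #3), launch (chronicle I #4, chronicle II #4), launch (chronicle I #5, chronicle II #6), merger (chronicle I #7, chronicle II #7), merger (chronicle I #8, chronicle II #8), merger (chronicle I #9, chronicle II #9), merger (chronicle I #10, chronicle II #10), strike (chronicle I #11, chronicle II #11), merger (chronicle I #14, chronicle II #12) gives a common subsequence of length 11, and the DP table's final entry dp[14][12] is also 11, so no common subsequence is longer.

11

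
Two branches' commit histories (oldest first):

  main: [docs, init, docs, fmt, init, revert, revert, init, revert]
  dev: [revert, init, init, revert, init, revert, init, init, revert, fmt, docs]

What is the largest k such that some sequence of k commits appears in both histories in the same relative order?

Taking init [2,2], init [5,3], revert [6,4], revert [7,6], init [8,8], revert [9,9] gives a common subsequence of length 6. The LCS DP gives dp[9][11] = 6, so this is optimal.

6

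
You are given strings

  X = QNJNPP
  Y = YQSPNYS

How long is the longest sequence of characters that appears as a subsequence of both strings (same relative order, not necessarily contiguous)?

Taking Q (X #1, Y #2) → N (X #2, Y #5) gives a common subsequence of length 2. Since dp[6][7] = 2, nothing longer is possible.

2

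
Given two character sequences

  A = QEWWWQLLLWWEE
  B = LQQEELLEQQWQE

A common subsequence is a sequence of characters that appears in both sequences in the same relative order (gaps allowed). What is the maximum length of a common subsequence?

6

Pick Q [1,3] → E [2,5] → L [7,6] → L [8,7] → W [10,11] → E [13,13]; all 6 characters appear in both, in order. The LCS DP gives dp[13][13] = 6, so this is optimal.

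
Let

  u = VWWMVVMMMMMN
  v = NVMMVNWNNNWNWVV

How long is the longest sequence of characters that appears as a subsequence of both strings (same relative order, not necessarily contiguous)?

Pick V at u[1]=v[5], then W at u[2]=v[11], then W at u[3]=v[13], then V at u[5]=v[14], then V at u[6]=v[15]; all 5 characters appear in both, in order. Since dp[12][15] = 5, nothing longer is possible.

5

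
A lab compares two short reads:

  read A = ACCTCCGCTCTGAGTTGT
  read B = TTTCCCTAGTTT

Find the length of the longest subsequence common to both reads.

10

Taking T [4,3], then C [6,4], then C [8,5], then C [10,6], then T [11,7], then A [13,8], then G [14,9], then T [15,10], then T [16,11], then T [18,12] gives a common subsequence of length 10. Since dp[18][12] = 10, nothing longer is possible.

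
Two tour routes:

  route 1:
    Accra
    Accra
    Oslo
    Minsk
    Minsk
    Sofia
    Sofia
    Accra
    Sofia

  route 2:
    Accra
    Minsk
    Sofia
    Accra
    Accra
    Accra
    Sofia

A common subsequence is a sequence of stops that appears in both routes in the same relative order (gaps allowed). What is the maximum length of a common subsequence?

5

Match Accra at route 1[2]=route 2[1], Minsk at route 1[5]=route 2[2], Sofia at route 1[6]=route 2[3], Accra at route 1[8]=route 2[6], Sofia at route 1[9]=route 2[7] — 5 stops in the same relative order in both, and the DP table's final entry dp[9][7] is also 5, so no common subsequence is longer.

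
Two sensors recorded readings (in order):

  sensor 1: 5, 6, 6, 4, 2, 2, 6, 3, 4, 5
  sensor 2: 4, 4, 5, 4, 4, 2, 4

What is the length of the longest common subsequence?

4

One common subsequence of length 4: 5 [1,3], then 4 [4,5], then 2 [6,6], then 4 [9,7]. The LCS DP gives dp[10][7] = 4, so this is optimal.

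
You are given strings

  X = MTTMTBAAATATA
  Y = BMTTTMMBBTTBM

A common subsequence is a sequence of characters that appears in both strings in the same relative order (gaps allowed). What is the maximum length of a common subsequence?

7

Match M (X #1, Y #2), T (X #2, Y #4), T (X #3, Y #5), M (X #4, Y #7), B (X #6, Y #9), T (X #10, Y #10), T (X #12, Y #11) — 7 characters in the same relative order in both. dp[13][13] = 7 confirms this is the maximum.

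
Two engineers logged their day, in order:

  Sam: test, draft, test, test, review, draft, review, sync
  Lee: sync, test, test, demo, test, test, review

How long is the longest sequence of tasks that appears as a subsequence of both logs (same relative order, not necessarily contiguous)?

One common subsequence of length 4: test at Sam[1]=Lee[3], then test at Sam[3]=Lee[5], then test at Sam[4]=Lee[6], then review at Sam[7]=Lee[7], and the DP table's final entry dp[8][7] is also 4, so no common subsequence is longer.

4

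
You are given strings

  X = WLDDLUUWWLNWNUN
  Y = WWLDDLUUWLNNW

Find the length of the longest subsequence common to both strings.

11

Taking W [1,2], L [2,3], D [3,4], D [4,5], L [5,6], U [6,7], U [7,8], W [9,9], L [10,10], N [11,12], W [12,13] gives a common subsequence of length 11. Since dp[15][13] = 11, nothing longer is possible.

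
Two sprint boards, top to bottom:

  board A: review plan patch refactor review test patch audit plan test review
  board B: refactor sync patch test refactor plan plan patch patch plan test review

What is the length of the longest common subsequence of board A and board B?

Match plan at board A[2]=board B[7], patch at board A[3]=board B[8], patch at board A[7]=board B[9], plan at board A[9]=board B[10], test at board A[10]=board B[11], review at board A[11]=board B[12] — 6 tasks in the same relative order in both. Since dp[11][12] = 6, nothing longer is possible.

6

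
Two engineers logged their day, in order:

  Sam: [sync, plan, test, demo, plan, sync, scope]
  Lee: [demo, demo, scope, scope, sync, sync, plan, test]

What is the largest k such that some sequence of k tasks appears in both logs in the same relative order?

Pick sync (Sam #1, Lee #6), then plan (Sam #2, Lee #7), then test (Sam #3, Lee #8); all 3 tasks appear in both, in order, and the DP table's final entry dp[7][8] is also 3, so no common subsequence is longer.

3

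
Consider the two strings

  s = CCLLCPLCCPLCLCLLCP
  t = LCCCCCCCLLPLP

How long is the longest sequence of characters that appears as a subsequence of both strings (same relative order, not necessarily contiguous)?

Pick C [1,3] → C [2,4] → C [5,5] → C [8,6] → C [9,7] → C [12,8] → L [13,9] → L [15,10] → L [16,12] → P [18,13]; all 10 characters appear in both, in order, and the DP table's final entry dp[18][13] is also 10, so no common subsequence is longer.

10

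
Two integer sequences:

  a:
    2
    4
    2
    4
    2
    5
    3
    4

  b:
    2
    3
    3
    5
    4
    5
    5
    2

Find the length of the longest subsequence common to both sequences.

3

Let dp[i][j] be the LCS length of the first i values of a and the first j values of b. dp[i][j] = dp[i-1][j-1]+1 when the i-th and j-th values match, else max(dp[i-1][j], dp[i][j-1]).
    ·  2  3  3  5  4  5  5  2
 ·  0  0  0  0  0  0  0  0  0
 2  0  1  1  1  1  1  1  1  1
 4  0  1  1  1  1  2  2  2  2
 2  0  1  1  1  1  2  2  2  3
 4  0  1  1  1  1  2  2  2  3
 2  0  1  1  1  1  2  2  2  3
 5  0  1  1  1  2  2  3  3  3
 3  0  1  2  2  2  2  3  3  3
 4  0  1  2  2  2  3  3  3  3
dp[8][8] = 3. One LCS (by backtracking along matches): 2, 4, 2.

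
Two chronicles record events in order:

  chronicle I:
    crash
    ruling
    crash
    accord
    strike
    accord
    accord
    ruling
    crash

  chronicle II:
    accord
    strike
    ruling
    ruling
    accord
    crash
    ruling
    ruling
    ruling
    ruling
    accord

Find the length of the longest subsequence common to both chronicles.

Pick accord [4,1]; then strike [5,2]; then accord [6,5]; then accord [7,11]; all 4 events appear in both, in order. Since dp[9][11] = 4, nothing longer is possible.

4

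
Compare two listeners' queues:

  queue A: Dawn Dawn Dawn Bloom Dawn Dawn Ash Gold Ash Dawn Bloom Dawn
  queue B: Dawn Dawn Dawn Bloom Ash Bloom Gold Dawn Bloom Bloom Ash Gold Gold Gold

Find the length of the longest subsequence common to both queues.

Match Dawn [1,1], then Dawn [2,2], then Dawn [3,3], then Bloom [4,4], then Ash [7,5], then Gold [8,7], then Dawn [10,8], then Bloom [11,10] — 8 songs in the same relative order in both. dp[12][14] = 8 confirms this is the maximum.

8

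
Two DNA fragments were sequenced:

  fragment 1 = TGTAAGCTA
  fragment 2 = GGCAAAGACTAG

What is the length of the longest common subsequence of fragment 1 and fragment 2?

7

One common subsequence of length 7: G at fragment 1[2]=fragment 2[2]; then A at fragment 1[4]=fragment 2[5]; then A at fragment 1[5]=fragment 2[6]; then G at fragment 1[6]=fragment 2[7]; then C at fragment 1[7]=fragment 2[9]; then T at fragment 1[8]=fragment 2[10]; then A at fragment 1[9]=fragment 2[11]. Since dp[9][12] = 7, nothing longer is possible.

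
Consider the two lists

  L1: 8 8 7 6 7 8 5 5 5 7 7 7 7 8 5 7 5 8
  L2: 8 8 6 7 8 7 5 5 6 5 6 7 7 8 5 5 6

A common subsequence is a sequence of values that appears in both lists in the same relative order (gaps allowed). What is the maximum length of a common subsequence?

Taking 8 [1,1], 8 [2,2], 6 [4,3], 7 [5,4], 8 [6,5], 5 [7,7], 5 [8,8], 5 [9,10], 7 [12,12], 7 [13,13], 8 [14,14], 5 [15,15], 5 [17,16] gives a common subsequence of length 13. The LCS DP gives dp[18][17] = 13, so this is optimal.

13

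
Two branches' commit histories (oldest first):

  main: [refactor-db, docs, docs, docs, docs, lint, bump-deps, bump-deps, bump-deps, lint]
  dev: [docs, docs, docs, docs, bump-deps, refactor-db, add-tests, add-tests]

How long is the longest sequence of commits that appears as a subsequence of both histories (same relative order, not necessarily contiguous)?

Match docs at main[2]=dev[1], docs at main[3]=dev[2], docs at main[4]=dev[3], docs at main[5]=dev[4], bump-deps at main[7]=dev[5] — 5 commits in the same relative order in both. dp[10][8] = 5 confirms this is the maximum.

5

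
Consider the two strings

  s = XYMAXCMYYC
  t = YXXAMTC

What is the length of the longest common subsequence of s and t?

Match X [1,3], A [4,4], M [7,5], C [10,7] — 4 characters in the same relative order in both. dp[10][7] = 4 confirms this is the maximum.

4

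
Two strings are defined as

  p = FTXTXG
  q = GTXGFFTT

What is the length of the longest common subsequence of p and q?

3

Let dp[i][j] be the LCS length of the first i characters of p and the first j characters of q. dp[i][j] = dp[i-1][j-1]+1 when the i-th and j-th characters match, else max(dp[i-1][j], dp[i][j-1]).
    ·  G  T  X  G  F  F  T  T
 ·  0  0  0  0  0  0  0  0  0
 F  0  0  0  0  0  1  1  1  1
 T  0  0  1  1  1  1  1  2  2
 X  0  0  1  2  2  2  2  2  2
 T  0  0  1  2  2  2  2  3  3
 X  0  0  1  2  2  2  2  3  3
 G  0  1  1  2  3  3  3  3  3
dp[6][8] = 3. One LCS (by backtracking along matches): FTT.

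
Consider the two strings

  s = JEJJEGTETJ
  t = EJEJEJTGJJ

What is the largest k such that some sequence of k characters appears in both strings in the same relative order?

Let dp[i][j] be the LCS length of the first i characters of s and the first j characters of t. dp[i][j] = dp[i-1][j-1]+1 when the i-th and j-th characters match, else max(dp[i-1][j], dp[i][j-1]).
    ·  E  J  E  J  E  J  T  G  J  J
 ·  0  0  0  0  0  0  0  0  0  0  0
 J  0  0  1  1  1  1  1  1  1  1  1
 E  0  1  1  2  2  2  2  2  2  2  2
 J  0  1  2  2  3  3  3  3  3  3  3
 J  0  1  2  2  3  3  4  4  4  4  4
 E  0  1  2  3  3  4  4  4  4  4  4
 G  0  1  2  3  3  4  4  4  5  5  5
 T  0  1  2  3  3  4  4  5  5  5  5
 E  0  1  2  3  3  4  4  5  5  5  5
 T  0  1  2  3  3  4  4  5  5  5  5
 J  0  1  2  3  4  4  5  5  5  6  6
dp[10][10] = 6. One LCS (by backtracking along matches): JEJJGJ.

6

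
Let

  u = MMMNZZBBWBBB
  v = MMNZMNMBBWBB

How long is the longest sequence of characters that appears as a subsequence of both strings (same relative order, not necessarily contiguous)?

Let dp[i][j] be the LCS length of the first i characters of u and the first j characters of v. dp[i][j] = dp[i-1][j-1]+1 when the i-th and j-th characters match, else max(dp[i-1][j], dp[i][j-1]).
    ·  M  M  N  Z  M  N  M  B  B  W  B  B
 ·  0  0  0  0  0  0  0  0  0  0  0  0  0
 M  0  1  1  1  1  1  1  1  1  1  1  1  1
 M  0  1  2  2  2  2  2  2  2  2  2  2  2
 M  0  1  2  2  2  3  3  3  3  3  3  3  3
 N  0  1  2  3  3  3  4  4  4  4  4  4  4
 Z  0  1  2  3  4  4  4  4  4  4  4  4  4
 Z  0  1  2  3  4  4  4  4  4  4  4  4  4
 B  0  1  2  3  4  4  4  4  5  5  5  5  5
 B  0  1  2  3  4  4  4  4  5  6  6  6  6
 W  0  1  2  3  4  4  4  4  5  6  7  7  7
 B  0  1  2  3  4  4  4  4  5  6  7  8  8
 B  0  1  2  3  4  4  4  4  5  6  7  8  9
 B  0  1  2  3  4  4  4  4  5  6  7  8  9
dp[12][12] = 9. One LCS (by backtracking along matches): MMMNBBWBB.

9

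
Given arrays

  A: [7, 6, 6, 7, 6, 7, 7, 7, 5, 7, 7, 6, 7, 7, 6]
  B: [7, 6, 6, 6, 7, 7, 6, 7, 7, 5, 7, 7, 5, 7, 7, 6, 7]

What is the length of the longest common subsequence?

Match 7 at A[1]=B[1], 6 at A[2]=B[3], 6 at A[3]=B[4], 7 at A[4]=B[6], 6 at A[5]=B[7], 7 at A[6]=B[9], 7 at A[7]=B[11], 7 at A[8]=B[12], 5 at A[9]=B[13], 7 at A[10]=B[14], 7 at A[11]=B[15], 6 at A[12]=B[16], 7 at A[14]=B[17] — 13 values in the same relative order in both, and the DP table's final entry dp[15][17] is also 13, so no common subsequence is longer.

13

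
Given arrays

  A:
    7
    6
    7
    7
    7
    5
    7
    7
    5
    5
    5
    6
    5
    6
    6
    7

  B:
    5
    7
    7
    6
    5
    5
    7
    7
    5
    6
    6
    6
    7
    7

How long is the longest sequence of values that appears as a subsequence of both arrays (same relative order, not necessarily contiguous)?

Pick 7 (A #1, B #3), then 6 (A #2, B #4), then 5 (A #6, B #6), then 7 (A #7, B #7), then 7 (A #8, B #8), then 5 (A #11, B #9), then 6 (A #12, B #10), then 6 (A #14, B #11), then 6 (A #15, B #12), then 7 (A #16, B #14); all 10 values appear in both, in order. dp[16][14] = 10 confirms this is the maximum.

10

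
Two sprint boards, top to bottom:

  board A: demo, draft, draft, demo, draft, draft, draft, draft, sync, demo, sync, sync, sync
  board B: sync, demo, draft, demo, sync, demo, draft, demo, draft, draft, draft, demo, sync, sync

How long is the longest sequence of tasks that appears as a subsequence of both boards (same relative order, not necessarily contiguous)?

Pick demo (board A #1, board B #2), draft (board A #2, board B #3), draft (board A #3, board B #7), demo (board A #4, board B #8), draft (board A #6, board B #9), draft (board A #7, board B #10), draft (board A #8, board B #11), demo (board A #10, board B #12), sync (board A #12, board B #13), sync (board A #13, board B #14); all 10 tasks appear in both, in order. The LCS DP gives dp[13][14] = 10, so this is optimal.

10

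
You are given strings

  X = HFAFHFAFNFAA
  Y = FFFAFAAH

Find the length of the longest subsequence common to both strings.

Match F at X[2]=Y[1]; then F at X[4]=Y[2]; then F at X[6]=Y[3]; then A at X[7]=Y[4]; then F at X[10]=Y[5]; then A at X[11]=Y[6]; then A at X[12]=Y[7] — 7 characters in the same relative order in both, and the DP table's final entry dp[12][8] is also 7, so no common subsequence is longer.

7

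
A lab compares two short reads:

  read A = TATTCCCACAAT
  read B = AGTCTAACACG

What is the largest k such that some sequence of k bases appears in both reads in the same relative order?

6

Let dp[i][j] be the LCS length of the first i bases of read A and the first j bases of read B. dp[i][j] = dp[i-1][j-1]+1 when the i-th and j-th bases match, else max(dp[i-1][j], dp[i][j-1]).
    ·  A  G  T  C  T  A  A  C  A  C  G
 ·  0  0  0  0  0  0  0  0  0  0  0  0
 T  0  0  0  1  1  1  1  1  1  1  1  1
 A  0  1  1  1  1  1  2  2  2  2  2  2
 T  0  1  1  2  2  2  2  2  2  2  2  2
 T  0  1  1  2  2  3  3  3  3  3  3  3
 C  0  1  1  2  3  3  3  3  4  4  4  4
 C  0  1  1  2  3  3  3  3  4  4  5  5
 C  0  1  1  2  3  3  3  3  4  4  5  5
 A  0  1  1  2  3  3  4  4  4  5  5  5
 C  0  1  1  2  3  3  4  4  5  5  6  6
 A  0  1  1  2  3  3  4  5  5  6  6  6
 A  0  1  1  2  3  3  4  5  5  6  6  6
 T  0  1  1  2  3  4  4  5  5  6  6  6
dp[12][11] = 6. One LCS (by backtracking along matches): ATTCAC.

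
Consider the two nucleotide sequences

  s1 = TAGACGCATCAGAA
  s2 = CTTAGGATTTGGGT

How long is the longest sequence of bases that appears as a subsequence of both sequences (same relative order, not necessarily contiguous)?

Match T at s1[1]=s2[3]; then A at s1[2]=s2[4]; then G at s1[3]=s2[5]; then G at s1[6]=s2[6]; then A at s1[8]=s2[7]; then T at s1[9]=s2[10]; then G at s1[12]=s2[13] — 7 bases in the same relative order in both, and the DP table's final entry dp[14][14] is also 7, so no common subsequence is longer.

7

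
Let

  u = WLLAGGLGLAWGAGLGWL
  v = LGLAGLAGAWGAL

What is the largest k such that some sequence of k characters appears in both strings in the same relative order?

Match L (u #2, v #1) → L (u #3, v #3) → A (u #4, v #4) → G (u #6, v #5) → L (u #7, v #6) → G (u #8, v #8) → A (u #10, v #9) → W (u #11, v #10) → G (u #12, v #11) → A (u #13, v #12) → L (u #18, v #13) — 11 characters in the same relative order in both. dp[18][13] = 11 confirms this is the maximum.

11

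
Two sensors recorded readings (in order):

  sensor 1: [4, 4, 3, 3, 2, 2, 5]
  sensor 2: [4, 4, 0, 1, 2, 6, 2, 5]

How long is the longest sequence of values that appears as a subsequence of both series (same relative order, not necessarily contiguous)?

5

Pick 4 (sensor 1 #1, sensor 2 #1); then 4 (sensor 1 #2, sensor 2 #2); then 2 (sensor 1 #5, sensor 2 #5); then 2 (sensor 1 #6, sensor 2 #7); then 5 (sensor 1 #7, sensor 2 #8); all 5 values appear in both, in order. Since dp[7][8] = 5, nothing longer is possible.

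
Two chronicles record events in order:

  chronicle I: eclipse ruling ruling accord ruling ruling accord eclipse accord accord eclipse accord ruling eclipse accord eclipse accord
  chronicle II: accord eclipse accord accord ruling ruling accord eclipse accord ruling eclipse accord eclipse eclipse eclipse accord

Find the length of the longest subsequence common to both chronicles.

Match eclipse [1,2]; then accord [4,4]; then ruling [5,5]; then ruling [6,6]; then accord [7,7]; then eclipse [8,8]; then accord [9,9]; then accord [10,12]; then eclipse [11,13]; then eclipse [14,14]; then eclipse [16,15]; then accord [17,16] — 12 events in the same relative order in both. dp[17][16] = 12 confirms this is the maximum.

12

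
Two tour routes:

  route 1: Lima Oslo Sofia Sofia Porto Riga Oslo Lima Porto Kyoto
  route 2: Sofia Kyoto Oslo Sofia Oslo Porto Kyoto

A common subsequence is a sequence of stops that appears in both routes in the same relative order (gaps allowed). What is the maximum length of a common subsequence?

5

Pick Oslo (route 1 #2, route 2 #3), Sofia (route 1 #4, route 2 #4), Oslo (route 1 #7, route 2 #5), Porto (route 1 #9, route 2 #6), Kyoto (route 1 #10, route 2 #7); all 5 stops appear in both, in order. dp[10][7] = 5 confirms this is the maximum.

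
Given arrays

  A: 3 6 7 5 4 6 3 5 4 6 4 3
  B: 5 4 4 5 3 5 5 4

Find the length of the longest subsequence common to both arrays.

Let dp[i][j] be the LCS length of the first i values of A and the first j values of B. dp[i][j] = dp[i-1][j-1]+1 when the i-th and j-th values match, else max(dp[i-1][j], dp[i][j-1]).
    ·  5  4  4  5  3  5  5  4
 ·  0  0  0  0  0  0  0  0  0
 3  0  0  0  0  0  1  1  1  1
 6  0  0  0  0  0  1  1  1  1
 7  0  0  0  0  0  1  1  1  1
 5  0  1  1  1  1  1  2  2  2
 4  0  1  2  2  2  2  2  2  3
 6  0  1  2  2  2  2  2  2  3
 3  0  1  2  2  2  3  3  3  3
 5  0  1  2  2  3  3  4  4  4
 4  0  1  2  3  3  3  4  4  5
 6  0  1  2  3  3  3  4  4  5
 4  0  1  2  3  3  3  4  4  5
 3  0  1  2  3  3  4  4  4  5
dp[12][8] = 5. One LCS (by backtracking along matches): 5, 4, 3, 5, 4.

5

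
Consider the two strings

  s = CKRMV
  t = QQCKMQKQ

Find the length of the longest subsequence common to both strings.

3

Let dp[i][j] be the LCS length of the first i characters of s and the first j characters of t. dp[i][j] = dp[i-1][j-1]+1 when the i-th and j-th characters match, else max(dp[i-1][j], dp[i][j-1]).
    ·  Q  Q  C  K  M  Q  K  Q
 ·  0  0  0  0  0  0  0  0  0
 C  0  0  0  1  1  1  1  1  1
 K  0  0  0  1  2  2  2  2  2
 R  0  0  0  1  2  2  2  2  2
 M  0  0  0  1  2  3  3  3  3
 V  0  0  0  1  2  3  3  3  3
dp[5][8] = 3. One LCS (by backtracking along matches): CKM.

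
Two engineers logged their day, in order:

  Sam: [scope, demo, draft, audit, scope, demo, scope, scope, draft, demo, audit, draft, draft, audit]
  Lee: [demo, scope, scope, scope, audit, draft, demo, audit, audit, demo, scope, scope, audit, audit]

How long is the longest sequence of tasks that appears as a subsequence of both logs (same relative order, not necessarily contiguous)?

Match scope [1,4], then demo [2,7], then audit [4,9], then demo [6,10], then scope [7,11], then scope [8,12], then audit [11,13], then audit [14,14] — 8 tasks in the same relative order in both. Since dp[14][14] = 8, nothing longer is possible.

8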